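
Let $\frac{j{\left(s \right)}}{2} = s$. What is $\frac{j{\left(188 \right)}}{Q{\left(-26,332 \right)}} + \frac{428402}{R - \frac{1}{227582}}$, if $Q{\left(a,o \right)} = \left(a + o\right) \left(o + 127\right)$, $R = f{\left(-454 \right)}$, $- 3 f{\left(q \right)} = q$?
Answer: $\frac{20540697230697784}{7256009895075} \approx 2830.9$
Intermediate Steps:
$f{\left(q \right)} = - \frac{q}{3}$
$R = \frac{454}{3}$ ($R = \left(- \frac{1}{3}\right) \left(-454\right) = \frac{454}{3} \approx 151.33$)
$j{\left(s \right)} = 2 s$
$Q{\left(a,o \right)} = \left(127 + o\right) \left(a + o\right)$ ($Q{\left(a,o \right)} = \left(a + o\right) \left(127 + o\right) = \left(127 + o\right) \left(a + o\right)$)
$\frac{j{\left(188 \right)}}{Q{\left(-26,332 \right)}} + \frac{428402}{R - \frac{1}{227582}} = \frac{2 \cdot 188}{332^{2} + 127 \left(-26\right) + 127 \cdot 332 - 8632} + \frac{428402}{\frac{454}{3} - \frac{1}{227582}} = \frac{376}{110224 - 3302 + 42164 - 8632} + \frac{428402}{\frac{454}{3} - \frac{1}{227582}} = \frac{376}{140454} + \frac{428402}{\frac{454}{3} - \frac{1}{227582}} = 376 \cdot \frac{1}{140454} + \frac{428402}{\frac{103322225}{682746}} = \frac{188}{70227} + 428402 \cdot \frac{682746}{103322225} = \frac{188}{70227} + \frac{292489751892}{103322225} = \frac{20540697230697784}{7256009895075}$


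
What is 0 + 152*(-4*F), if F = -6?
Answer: 3648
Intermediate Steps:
0 + 152*(-4*F) = 0 + 152*(-4*(-6)) = 0 + 152*24 = 0 + 3648 = 3648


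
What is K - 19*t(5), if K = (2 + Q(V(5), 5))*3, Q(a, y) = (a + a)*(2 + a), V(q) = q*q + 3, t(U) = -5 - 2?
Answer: 5179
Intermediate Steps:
t(U) = -7
V(q) = 3 + q**2 (V(q) = q**2 + 3 = 3 + q**2)
Q(a, y) = 2*a*(2 + a) (Q(a, y) = (2*a)*(2 + a) = 2*a*(2 + a))
K = 5046 (K = (2 + 2*(3 + 5**2)*(2 + (3 + 5**2)))*3 = (2 + 2*(3 + 25)*(2 + (3 + 25)))*3 = (2 + 2*28*(2 + 28))*3 = (2 + 2*28*30)*3 = (2 + 1680)*3 = 1682*3 = 5046)
K - 19*t(5) = 5046 - 19*(-7) = 5046 + 133 = 5179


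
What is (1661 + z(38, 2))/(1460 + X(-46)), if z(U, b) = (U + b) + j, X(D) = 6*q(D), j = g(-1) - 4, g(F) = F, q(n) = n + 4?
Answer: 212/151 ≈ 1.4040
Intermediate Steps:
q(n) = 4 + n
j = -5 (j = -1 - 4 = -5)
X(D) = 24 + 6*D (X(D) = 6*(4 + D) = 24 + 6*D)
z(U, b) = -5 + U + b (z(U, b) = (U + b) - 5 = -5 + U + b)
(1661 + z(38, 2))/(1460 + X(-46)) = (1661 + (-5 + 38 + 2))/(1460 + (24 + 6*(-46))) = (1661 + 35)/(1460 + (24 - 276)) = 1696/(1460 - 252) = 1696/1208 = 1696*(1/1208) = 212/151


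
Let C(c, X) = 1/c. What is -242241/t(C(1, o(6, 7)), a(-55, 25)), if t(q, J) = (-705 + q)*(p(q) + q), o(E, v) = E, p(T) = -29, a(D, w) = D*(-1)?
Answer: -242241/19712 ≈ -12.289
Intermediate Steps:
a(D, w) = -D
t(q, J) = (-705 + q)*(-29 + q)
-242241/t(C(1, o(6, 7)), a(-55, 25)) = -242241/(20445 + (1/1)**2 - 734/1) = -242241/(20445 + 1**2 - 734*1) = -242241/(20445 + 1 - 734) = -242241/19712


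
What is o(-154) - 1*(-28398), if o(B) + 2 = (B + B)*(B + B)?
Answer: 123260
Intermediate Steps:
o(B) = -2 + 4*B**2 (o(B) = -2 + (B + B)*(B + B) = -2 + (2*B)*(2*B) = -2 + 4*B**2)
o(-154) - 1*(-28398) = (-2 + 4*(-154)**2) - 1*(-28398) = (-2 + 4*23716) + 28398 = (-2 + 94864) + 28398 = 94862 + 28398 = 123260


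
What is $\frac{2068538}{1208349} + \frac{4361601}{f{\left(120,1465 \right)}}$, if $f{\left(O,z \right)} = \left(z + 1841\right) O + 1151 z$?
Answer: $\frac{9578966405779}{2516912424315} \approx 3.8058$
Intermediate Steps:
$f{\left(O,z \right)} = 1151 z + O \left(1841 + z\right)$ ($f{\left(O,z \right)} = \left(1841 + z\right) O + 1151 z = O \left(1841 + z\right) + 1151 z = 1151 z + O \left(1841 + z\right)$)
$\frac{2068538}{1208349} + \frac{4361601}{f{\left(120,1465 \right)}} = \frac{2068538}{1208349} + \frac{4361601}{1151 \cdot 1465 + 1841 \cdot 120 + 120 \cdot 1465} = 2068538 \cdot \frac{1}{1208349} + \frac{4361601}{1686215 + 220920 + 175800} = \frac{2068538}{1208349} + \frac{4361601}{2082935} = \frac{9578966405779}{2516912424315}$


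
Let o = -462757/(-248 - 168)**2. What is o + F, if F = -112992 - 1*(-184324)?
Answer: 12343967835/173056 ≈ 71329.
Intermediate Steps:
F = 71332 (F = -112992 + 184324 = 71332)
o = -462757/173056 (o = -462757/((-416)**2) = -462757/173056 ≈ -2.6740)
o + F = -462757/173056 + 71332 = 12343967835/173056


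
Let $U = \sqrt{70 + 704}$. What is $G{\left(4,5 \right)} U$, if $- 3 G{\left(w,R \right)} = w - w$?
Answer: $0$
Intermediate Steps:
$U = 3 \sqrt{86}$ ($U = \sqrt{774} = 3 \sqrt{86} \approx 27.821$)
$G{\left(w,R \right)} = 0$ ($G{\left(w,R \right)} = - \frac{w - w}{3} = \left(- \frac{1}{3}\right) 0 = 0$)
$G{\left(4,5 \right)} U = 0 \cdot 3 \sqrt{86} = 0$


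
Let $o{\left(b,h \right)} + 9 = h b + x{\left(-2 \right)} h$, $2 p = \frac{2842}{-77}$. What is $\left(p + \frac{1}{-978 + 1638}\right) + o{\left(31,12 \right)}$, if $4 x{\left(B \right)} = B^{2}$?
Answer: $\frac{235321}{660} \approx 356.55$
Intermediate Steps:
$x{\left(B \right)} = \frac{B^{2}}{4}$
$p = - \frac{203}{11}$ ($p = \frac{2842 \frac{1}{-77}}{2} = \frac{2842 \left(- \frac{1}{77}\right)}{2} = \frac{1}{2} \left(- \frac{406}{11}\right) = - \frac{203}{11} \approx -18.455$)
$o{\left(b,h \right)} = -9 + h + b h$ ($o{\left(b,h \right)} = -9 + \left(h b + \frac{\left(-2\right)^{2}}{4} h\right) = -9 + \left(b h + \frac{1}{4} \cdot 4 h\right) = -9 + \left(b h + 1 h\right) = -9 + \left(b h + h\right) = -9 + \left(h + b h\right) = -9 + h + b h$)
$\left(p + \frac{1}{-978 + 1638}\right) + o{\left(31,12 \right)} = \left(- \frac{203}{11} + \frac{1}{-978 + 1638}\right) + \left(-9 + 12 + 31 \cdot 12\right) = \left(- \frac{203}{11} + \frac{1}{660}\right) + \left(-9 + 12 + 372\right) = \left(- \frac{203}{11} + \frac{1}{660}\right) + 375 = - \frac{12179}{660} + 375 = \frac{235321}{660}$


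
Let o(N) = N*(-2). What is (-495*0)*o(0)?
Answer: 0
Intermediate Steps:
o(N) = -2*N
(-495*0)*o(0) = (-495*0)*(-2*0) = -33*0*0 = 0*0 = 0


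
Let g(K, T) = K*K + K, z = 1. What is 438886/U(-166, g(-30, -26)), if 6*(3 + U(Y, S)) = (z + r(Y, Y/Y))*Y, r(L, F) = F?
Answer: -188094/25 ≈ -7523.8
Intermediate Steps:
g(K, T) = K + K**2 (g(K, T) = K**2 + K = K + K**2)
U(Y, S) = -3 + Y/3 (U(Y, S) = -3 + ((1 + Y/Y)*Y)/6 = -3 + ((1 + 1)*Y)/6 = -3 + (2*Y)/6 = -3 + Y/3)
438886/U(-166, g(-30, -26)) = 438886/(-3 + (1/3)*(-166)) = 438886/(-3 - 166/3) = 438886/(-175/3) = 438886*(-3/175) = -188094/25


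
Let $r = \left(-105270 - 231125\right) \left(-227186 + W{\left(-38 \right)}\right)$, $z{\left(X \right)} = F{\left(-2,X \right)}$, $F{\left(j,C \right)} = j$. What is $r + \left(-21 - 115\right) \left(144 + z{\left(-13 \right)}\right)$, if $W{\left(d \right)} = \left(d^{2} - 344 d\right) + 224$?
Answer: $71465752858$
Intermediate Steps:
$z{\left(X \right)} = -2$
$W{\left(d \right)} = 224 + d^{2} - 344 d$
$r = 71465772170$ ($r = \left(-105270 - 231125\right) \left(-227186 + \left(224 + \left(-38\right)^{2} - -13072\right)\right) = - 336395 \left(-227186 + \left(224 + 1444 + 13072\right)\right) = - 336395 \left(-227186 + 14740\right) = \left(-336395\right) \left(-212446\right) = 71465772170$)
$r + \left(-21 - 115\right) \left(144 + z{\left(-13 \right)}\right) = 71465772170 + \left(-21 - 115\right) \left(144 - 2\right) = 71465772170 + \left(-21 - 115\right) 142 = 71465772170 - 19312 = 71465752858$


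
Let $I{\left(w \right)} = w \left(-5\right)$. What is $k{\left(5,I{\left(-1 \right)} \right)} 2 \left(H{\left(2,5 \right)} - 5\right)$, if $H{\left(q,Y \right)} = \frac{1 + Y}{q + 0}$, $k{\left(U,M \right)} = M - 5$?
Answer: $0$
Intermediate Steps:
$I{\left(w \right)} = - 5 w$
$k{\left(U,M \right)} = -5 + M$
$H{\left(q,Y \right)} = \frac{1 + Y}{q}$
$k{\left(5,I{\left(-1 \right)} \right)} 2 \left(H{\left(2,5 \right)} - 5\right) = \left(-5 - -5\right) 2 \left(\frac{1 + 5}{2} - 5\right) = \left(-5 + 5\right) 2 \left(\frac{1}{2} \cdot 6 - 5\right) = 0 \cdot 2 \left(3 - 5\right) = 0 \cdot 2 \left(-2\right) = 0 \left(-4\right) = 0$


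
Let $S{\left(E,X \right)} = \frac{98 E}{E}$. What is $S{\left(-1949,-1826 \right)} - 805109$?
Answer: $-805011$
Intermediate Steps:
$S{\left(E,X \right)} = 98$
$S{\left(-1949,-1826 \right)} - 805109 = 98 - 805109 = -805011$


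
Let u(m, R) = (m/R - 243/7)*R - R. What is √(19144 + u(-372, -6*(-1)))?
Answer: 4*√56833/7 ≈ 136.23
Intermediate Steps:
u(m, R) = -R + R*(-243/7 + m/R) (u(m, R) = (m/R - 243*⅐)*R - R = (m/R - 243/7)*R - R = (-243/7 + m/R)*R - R = R*(-243/7 + m/R) - R = -R + R*(-243/7 + m/R))
√(19144 + u(-372, -6*(-1))) = √(19144 + (-372 - (-1500)*(-1)/7)) = √(19144 + (-372 - 250/7*6)) = √(19144 + (-372 - 1500/7)) = √(19144 - 4104/7) = √(129904/7) = 4*√56833/7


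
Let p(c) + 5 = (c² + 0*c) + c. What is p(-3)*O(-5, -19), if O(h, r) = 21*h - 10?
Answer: -115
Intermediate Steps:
p(c) = -5 + c + c² (p(c) = -5 + ((c² + 0*c) + c) = -5 + ((c² + 0) + c) = -5 + (c² + c) = -5 + (c + c²) = -5 + c + c²)
O(h, r) = -10 + 21*h
p(-3)*O(-5, -19) = (-5 - 3 + (-3)²)*(-10 + 21*(-5)) = (-5 - 3 + 9)*(-10 - 105) = 1*(-115) = -115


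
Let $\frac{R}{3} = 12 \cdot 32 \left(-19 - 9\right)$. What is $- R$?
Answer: $32256$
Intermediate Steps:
$R = -32256$ ($R = 3 \cdot 12 \cdot 32 \left(-19 - 9\right) = 3 \cdot 384 \left(-28\right) = 3 \left(-10752\right) = -32256$)
$- R = \left(-1\right) \left(-32256\right) = 32256$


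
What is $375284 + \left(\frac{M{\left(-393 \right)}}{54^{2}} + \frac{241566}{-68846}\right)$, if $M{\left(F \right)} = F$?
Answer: $\frac{12556563989815}{33459156} \approx 3.7528 \cdot 10^{5}$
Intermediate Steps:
$375284 + \left(\frac{M{\left(-393 \right)}}{54^{2}} + \frac{241566}{-68846}\right) = 375284 + \left(- \frac{393}{54^{2}} + \frac{241566}{-68846}\right) = 375284 - \left(\frac{120783}{34423} + \frac{393}{2916}\right) = 375284 - \frac{121910489}{33459156} = \frac{12556563989815}{33459156}$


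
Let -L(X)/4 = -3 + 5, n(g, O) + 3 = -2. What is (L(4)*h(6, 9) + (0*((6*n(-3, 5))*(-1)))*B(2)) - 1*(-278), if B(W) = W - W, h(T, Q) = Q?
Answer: 206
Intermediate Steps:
n(g, O) = -5 (n(g, O) = -3 - 2 = -5)
B(W) = 0
L(X) = -8 (L(X) = -4*(-3 + 5) = -4*2 = -8)
(L(4)*h(6, 9) + (0*((6*n(-3, 5))*(-1)))*B(2)) - 1*(-278) = (-8*9 + (0*((6*(-5))*(-1)))*0) - 1*(-278) = (-72 + (0*(-30*(-1)))*0) + 278 = (-72 + (0*30)*0) + 278 = (-72 + 0*0) + 278 = (-72 + 0) + 278 = -72 + 278 = 206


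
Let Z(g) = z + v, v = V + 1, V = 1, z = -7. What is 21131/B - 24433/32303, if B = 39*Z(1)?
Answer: -687359128/6299085 ≈ -109.12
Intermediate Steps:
v = 2 (v = 1 + 1 = 2)
Z(g) = -5 (Z(g) = -7 + 2 = -5)
B = -195 (B = 39*(-5) = -195)
21131/B - 24433/32303 = 21131/(-195) - 24433/32303 = 21131*(-1/195) - 24433*1/32303 = -21131/195 - 24433/32303 = -687359128/6299085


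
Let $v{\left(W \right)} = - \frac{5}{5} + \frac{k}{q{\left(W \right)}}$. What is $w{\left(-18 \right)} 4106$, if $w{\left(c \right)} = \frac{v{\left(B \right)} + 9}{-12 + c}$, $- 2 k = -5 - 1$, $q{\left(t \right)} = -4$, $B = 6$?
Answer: $- \frac{59537}{60} \approx -992.28$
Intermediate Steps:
$k = 3$ ($k = - \frac{-5 - 1}{2} = \left(- \frac{1}{2}\right) \left(-6\right) = 3$)
$v{\left(W \right)} = - \frac{7}{4}$ ($v{\left(W \right)} = - \frac{5}{5} + \frac{3}{-4} = \left(-5\right) \frac{1}{5} + 3 \left(- \frac{1}{4}\right) = -1 - \frac{3}{4} = - \frac{7}{4}$)
$w{\left(c \right)} = \frac{29}{4 \left(-12 + c\right)}$ ($w{\left(c \right)} = \frac{- \frac{7}{4} + 9}{-12 + c} = \frac{29}{4 \left(-12 + c\right)}$)
$w{\left(-18 \right)} 4106 = \frac{29}{4 \left(-12 - 18\right)} 4106 = \frac{29}{4 \left(-30\right)} 4106 = \frac{29}{4} \left(- \frac{1}{30}\right) 4106 = \left(- \frac{29}{120}\right) 4106 = - \frac{59537}{60}$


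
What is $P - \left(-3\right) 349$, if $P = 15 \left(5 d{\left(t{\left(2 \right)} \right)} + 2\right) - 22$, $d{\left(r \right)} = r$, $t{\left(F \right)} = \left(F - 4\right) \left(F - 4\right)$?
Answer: $1355$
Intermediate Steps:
$t{\left(F \right)} = \left(-4 + F\right)^{2}$ ($t{\left(F \right)} = \left(-4 + F\right) \left(-4 + F\right) = \left(-4 + F\right)^{2}$)
$P = 308$ ($P = 15 \left(5 \left(-4 + 2\right)^{2} + 2\right) - 22 = 15 \left(5 \left(-2\right)^{2} + 2\right) - 22 = 15 \left(5 \cdot 4 + 2\right) - 22 = 15 \left(20 + 2\right) - 22 = 15 \cdot 22 - 22 = 330 - 22 = 308$)
$P - \left(-3\right) 349 = 308 - \left(-3\right) 349 = 308 - -1047 = 308 + 1047 = 1355$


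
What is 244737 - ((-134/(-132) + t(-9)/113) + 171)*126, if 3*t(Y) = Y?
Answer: 277271580/1243 ≈ 2.2307e+5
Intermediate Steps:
t(Y) = Y/3
244737 - ((-134/(-132) + t(-9)/113) + 171)*126 = 244737 - ((-134/(-132) + ((⅓)*(-9))/113) + 171)*126 = 244737 - ((-134*(-1/132) - 3*1/113) + 171)*126 = 244737 - ((67/66 - 3/113) + 171)*126 = 244737 - (7373/7458 + 171)*126 = 244737 - 1282691*126/7458 = 244737 - 1*26936511/1243 = 244737 - 26936511/1243 = 277271580/1243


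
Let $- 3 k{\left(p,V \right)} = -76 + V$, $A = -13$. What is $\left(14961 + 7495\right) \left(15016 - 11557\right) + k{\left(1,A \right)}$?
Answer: $\frac{233026001}{3} \approx 7.7675 \cdot 10^{7}$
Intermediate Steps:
$k{\left(p,V \right)} = \frac{76}{3} - \frac{V}{3}$ ($k{\left(p,V \right)} = - \frac{-76 + V}{3} = \frac{76}{3} - \frac{V}{3}$)
$\left(14961 + 7495\right) \left(15016 - 11557\right) + k{\left(1,A \right)} = \left(14961 + 7495\right) \left(15016 - 11557\right) + \left(\frac{76}{3} - - \frac{13}{3}\right) = 22456 \cdot 3459 + \left(\frac{76}{3} + \frac{13}{3}\right) = 77675304 + \frac{89}{3} = \frac{233026001}{3}$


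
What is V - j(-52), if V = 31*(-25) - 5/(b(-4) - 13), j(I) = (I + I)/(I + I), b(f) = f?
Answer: -13187/17 ≈ -775.71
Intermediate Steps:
j(I) = 1 (j(I) = (2*I)/((2*I)) = (2*I)*(1/(2*I)) = 1)
V = -13170/17 (V = 31*(-25) - 5/(-4 - 13) = -775 - 5/(-17) = -775 - 1/17*(-5) = -775 + 5/17 = -13170/17 ≈ -774.71)
V - j(-52) = -13170/17 - 1*1 = -13170/17 - 1 = -13187/17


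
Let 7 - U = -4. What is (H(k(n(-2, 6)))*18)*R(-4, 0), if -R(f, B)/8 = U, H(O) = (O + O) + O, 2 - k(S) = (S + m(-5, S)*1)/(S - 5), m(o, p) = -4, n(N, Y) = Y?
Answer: 0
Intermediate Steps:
k(S) = 2 - (-4 + S)/(-5 + S) (k(S) = 2 - (S - 4*1)/(S - 5) = 2 - (S - 4)/(-5 + S) = 2 - (-4 + S)/(-5 + S))
H(O) = 3*O (H(O) = 2*O + O = 3*O)
U = 11 (U = 7 - 1*(-4) = 7 + 4 = 11)
R(f, B) = -88 (R(f, B) = -8*11 = -88)
(H(k(n(-2, 6)))*18)*R(-4, 0) = ((3*((-6 + 6)/(-5 + 6)))*18)*(-88) = ((3*(0/1))*18)*(-88) = ((3*(1*0))*18)*(-88) = ((3*0)*18)*(-88) = (0*18)*(-88) = 0*(-88) = 0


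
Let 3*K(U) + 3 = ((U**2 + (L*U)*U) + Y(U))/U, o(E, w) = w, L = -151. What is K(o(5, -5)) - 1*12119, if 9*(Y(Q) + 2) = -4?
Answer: -1602428/135 ≈ -11870.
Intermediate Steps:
Y(Q) = -22/9 (Y(Q) = -2 + (1/9)*(-4) = -2 - 4/9 = -22/9)
K(U) = -1 + (-22/9 - 150*U**2)/(3*U) (K(U) = -1 + (((U**2 + (-151*U)*U) - 22/9)/U)/3 = -1 + (((U**2 - 151*U**2) - 22/9)/U)/3 = -1 + ((-150*U**2 - 22/9)/U)/3 = -1 + ((-22/9 - 150*U**2)/U)/3 = -1 + (-22/9 - 150*U**2)/(3*U))
K(o(5, -5)) - 1*12119 = (-1 - 50*(-5) - 22/27/(-5)) - 1*12119 = (-1 + 250 - 22/27*(-1/5)) - 12119 = (-1 + 250 + 22/135) - 12119 = 33637/135 - 12119 = -1602428/135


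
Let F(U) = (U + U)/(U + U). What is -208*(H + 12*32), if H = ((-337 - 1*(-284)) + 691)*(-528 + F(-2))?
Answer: 69855136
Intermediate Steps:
F(U) = 1 (F(U) = (2*U)/((2*U)) = (2*U)*(1/(2*U)) = 1)
H = -336226 (H = ((-337 - 1*(-284)) + 691)*(-528 + 1) = ((-337 + 284) + 691)*(-527) = (-53 + 691)*(-527) = 638*(-527) = -336226)
-208*(H + 12*32) = -208*(-336226 + 12*32) = -208*(-336226 + 384) = -208*(-335842) = 69855136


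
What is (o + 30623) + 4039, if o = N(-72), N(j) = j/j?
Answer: 34663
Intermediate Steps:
N(j) = 1
o = 1
(o + 30623) + 4039 = (1 + 30623) + 4039 = 30624 + 4039 = 34663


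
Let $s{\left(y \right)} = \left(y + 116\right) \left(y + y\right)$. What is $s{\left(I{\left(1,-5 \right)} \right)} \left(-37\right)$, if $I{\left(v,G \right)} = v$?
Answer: $-8658$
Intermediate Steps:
$s{\left(y \right)} = 2 y \left(116 + y\right)$ ($s{\left(y \right)} = \left(116 + y\right) 2 y = 2 y \left(116 + y\right)$)
$s{\left(I{\left(1,-5 \right)} \right)} \left(-37\right) = 2 \cdot 1 \left(116 + 1\right) \left(-37\right) = 2 \cdot 1 \cdot 117 \left(-37\right) = 234 \left(-37\right) = -8658$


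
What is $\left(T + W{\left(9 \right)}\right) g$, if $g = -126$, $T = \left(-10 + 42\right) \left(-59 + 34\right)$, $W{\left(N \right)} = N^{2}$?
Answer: $90594$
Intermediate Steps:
$T = -800$ ($T = 32 \left(-25\right) = -800$)
$\left(T + W{\left(9 \right)}\right) g = \left(-800 + 9^{2}\right) \left(-126\right) = \left(-800 + 81\right) \left(-126\right) = \left(-719\right) \left(-126\right) = 90594$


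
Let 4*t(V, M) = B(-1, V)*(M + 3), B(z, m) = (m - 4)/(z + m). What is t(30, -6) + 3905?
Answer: 226451/58 ≈ 3904.3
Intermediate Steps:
B(z, m) = (-4 + m)/(m + z)
t(V, M) = (-4 + V)*(3 + M)/(4*(-1 + V)) (t(V, M) = (((-4 + V)/(V - 1))*(M + 3))/4 = (((-4 + V)/(-1 + V))*(3 + M))/4 = ((-4 + V)*(3 + M)/(-1 + V))/4 = (-4 + V)*(3 + M)/(4*(-1 + V)))
t(30, -6) + 3905 = (-4 + 30)*(3 - 6)/(4*(-1 + 30)) + 3905 = (1/4)*26*(-3)/29 + 3905 = (1/4)*(1/29)*26*(-3) + 3905 = -39/58 + 3905 = 226451/58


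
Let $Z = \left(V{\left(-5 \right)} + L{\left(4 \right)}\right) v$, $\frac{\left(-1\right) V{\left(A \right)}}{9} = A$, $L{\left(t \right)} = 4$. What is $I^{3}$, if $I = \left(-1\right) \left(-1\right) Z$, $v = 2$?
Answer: $941192$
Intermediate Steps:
$V{\left(A \right)} = - 9 A$
$Z = 98$ ($Z = \left(\left(-9\right) \left(-5\right) + 4\right) 2 = \left(45 + 4\right) 2 = 49 \cdot 2 = 98$)
$I = 98$ ($I = \left(-1\right) \left(-1\right) 98 = 1 \cdot 98 = 98$)
$I^{3} = 98^{3} = 941192$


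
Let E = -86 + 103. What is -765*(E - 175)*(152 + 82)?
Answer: 28283580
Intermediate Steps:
E = 17
-765*(E - 175)*(152 + 82) = -765*(17 - 175)*(152 + 82) = -(-120870)*234 = -765*(-36972) = 28283580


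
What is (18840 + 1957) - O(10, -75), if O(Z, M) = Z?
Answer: 20787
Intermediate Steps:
(18840 + 1957) - O(10, -75) = (18840 + 1957) - 1*10 = 20797 - 10 = 20787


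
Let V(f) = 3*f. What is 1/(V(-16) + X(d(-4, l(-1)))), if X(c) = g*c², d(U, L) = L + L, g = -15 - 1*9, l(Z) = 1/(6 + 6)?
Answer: -3/146 ≈ -0.020548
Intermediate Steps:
l(Z) = 1/12
g = -24 (g = -15 - 9 = -24)
d(U, L) = 2*L
X(c) = -24*c²
1/(V(-16) + X(d(-4, l(-1)))) = 1/(3*(-16) - 24*(2*(1/12))²) = 1/(-48 - 24*(⅙)²) = 1/(-48 - 24*1/36) = 1/(-48 - ⅔) = 1/(-146/3) = -3/146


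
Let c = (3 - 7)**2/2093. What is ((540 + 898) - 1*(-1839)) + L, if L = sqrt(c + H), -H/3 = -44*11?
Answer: 3277 + 2*sqrt(1590183959)/2093 ≈ 3315.1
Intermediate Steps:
H = 1452 (H = -(-132)*11 = -3*(-484) = 1452)
c = 16/2093 (c = (-4)**2*(1/2093) = 16*(1/2093) = 16/2093 ≈ 0.0076445)
L = 2*sqrt(1590183959)/2093 (L = sqrt(16/2093 + 1452) = sqrt(3039052/2093) = 2*sqrt(1590183959)/2093 ≈ 38.105)
((540 + 898) - 1*(-1839)) + L = ((540 + 898) - 1*(-1839)) + 2*sqrt(1590183959)/2093 = (1438 + 1839) + 2*sqrt(1590183959)/2093 = 3277 + 2*sqrt(1590183959)/2093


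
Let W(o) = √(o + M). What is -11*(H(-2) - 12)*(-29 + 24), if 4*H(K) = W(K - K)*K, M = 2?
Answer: -660 - 55*√2/2 ≈ -698.89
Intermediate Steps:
W(o) = √(2 + o) (W(o) = √(o + 2) = √(2 + o))
H(K) = K*√2/4 (H(K) = (√(2 + (K - K))*K)/4 = (√(2 + 0)*K)/4 = (√2*K)/4 = (K*√2)/4 = K*√2/4)
-11*(H(-2) - 12)*(-29 + 24) = -11*((¼)*(-2)*√2 - 12)*(-29 + 24) = -11*(-√2/2 - 12)*(-5) = -11*(-12 - √2/2)*(-5) = -11*(60 + 5*√2/2) = -660 - 55*√2/2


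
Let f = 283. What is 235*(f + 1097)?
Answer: 324300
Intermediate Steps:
235*(f + 1097) = 235*(283 + 1097) = 235*1380 = 324300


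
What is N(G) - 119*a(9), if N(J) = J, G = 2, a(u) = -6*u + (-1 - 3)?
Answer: 6904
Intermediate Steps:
a(u) = -4 - 6*u (a(u) = -6*u - 4 = -4 - 6*u)
N(G) - 119*a(9) = 2 - 119*(-4 - 6*9) = 2 - 119*(-4 - 54) = 2 - 119*(-58) = 2 + 6902 = 6904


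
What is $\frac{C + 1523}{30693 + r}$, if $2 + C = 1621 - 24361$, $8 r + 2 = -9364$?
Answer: $- \frac{28292}{39363} \approx -0.71875$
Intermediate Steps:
$r = - \frac{4683}{4}$ ($r = - \frac{1}{4} + \frac{1}{8} \left(-9364\right) = - \frac{1}{4} - \frac{2341}{2} = - \frac{4683}{4} \approx -1170.8$)
$C = -22742$ ($C = -2 + \left(1621 - 24361\right) = -2 - 22740 = -22742$)
$\frac{C + 1523}{30693 + r} = \frac{-22742 + 1523}{30693 - \frac{4683}{4}} = - \frac{21219}{\frac{118089}{4}} = \left(-21219\right) \frac{4}{118089} = - \frac{28292}{39363}$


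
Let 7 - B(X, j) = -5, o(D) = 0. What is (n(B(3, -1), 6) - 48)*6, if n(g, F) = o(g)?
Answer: -288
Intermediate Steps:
B(X, j) = 12 (B(X, j) = 7 - 1*(-5) = 7 + 5 = 12)
n(g, F) = 0
(n(B(3, -1), 6) - 48)*6 = (0 - 48)*6 = -48*6 = -288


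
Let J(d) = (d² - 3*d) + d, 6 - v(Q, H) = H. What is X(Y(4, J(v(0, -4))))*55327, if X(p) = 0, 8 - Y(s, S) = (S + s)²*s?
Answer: 0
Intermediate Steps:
v(Q, H) = 6 - H
J(d) = d² - 2*d
Y(s, S) = 8 - s*(S + s)² (Y(s, S) = 8 - (S + s)²*s = 8 - s*(S + s)²)
X(Y(4, J(v(0, -4))))*55327 = 0*55327 = 0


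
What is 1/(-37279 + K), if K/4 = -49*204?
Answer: -1/77263 ≈ -1.2943e-5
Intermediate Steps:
K = -39984 (K = 4*(-49*204) = 4*(-9996) = -39984)
1/(-37279 + K) = 1/(-37279 - 39984) = 1/(-77263) = -1/77263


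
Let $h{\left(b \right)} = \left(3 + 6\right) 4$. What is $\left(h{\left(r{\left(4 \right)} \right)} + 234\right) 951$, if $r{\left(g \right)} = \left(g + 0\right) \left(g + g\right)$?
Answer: $256770$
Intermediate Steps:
$r{\left(g \right)} = 2 g^{2}$ ($r{\left(g \right)} = g 2 g = 2 g^{2}$)
$h{\left(b \right)} = 36$ ($h{\left(b \right)} = 9 \cdot 4 = 36$)
$\left(h{\left(r{\left(4 \right)} \right)} + 234\right) 951 = \left(36 + 234\right) 951 = 270 \cdot 951 = 256770$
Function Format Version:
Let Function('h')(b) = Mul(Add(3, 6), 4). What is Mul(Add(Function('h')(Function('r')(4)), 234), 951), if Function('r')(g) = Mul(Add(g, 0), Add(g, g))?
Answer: 256770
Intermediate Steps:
Function('r')(g) = Mul(2, Pow(g, 2)) (Function('r')(g) = Mul(g, Mul(2, g)) = Mul(2, Pow(g, 2)))
Function('h')(b) = 36 (Function('h')(b) = Mul(9, 4) = 36)
Mul(Add(Function('h')(Function('r')(4)), 234), 951) = Mul(Add(36, 234), 951) = Mul(270, 951) = 256770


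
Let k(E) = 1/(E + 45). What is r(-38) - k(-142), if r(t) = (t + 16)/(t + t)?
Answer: 1105/3686 ≈ 0.29978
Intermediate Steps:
r(t) = (16 + t)/(2*t) (r(t) = (16 + t)/((2*t)) = (16 + t)*(1/(2*t)) = (16 + t)/(2*t))
k(E) = 1/(45 + E)
r(-38) - k(-142) = (½)*(16 - 38)/(-38) - 1/(45 - 142) = (½)*(-1/38)*(-22) - 1/(-97) = 11/38 - 1*(-1/97) = 11/38 + 1/97 = 1105/3686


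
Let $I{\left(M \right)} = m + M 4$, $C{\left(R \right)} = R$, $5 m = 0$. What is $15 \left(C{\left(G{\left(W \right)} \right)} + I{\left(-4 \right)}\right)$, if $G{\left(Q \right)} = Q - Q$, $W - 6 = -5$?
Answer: $-240$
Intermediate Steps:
$m = 0$ ($m = \frac{1}{5} \cdot 0 = 0$)
$W = 1$ ($W = 6 - 5 = 1$)
$G{\left(Q \right)} = 0$
$I{\left(M \right)} = 4 M$ ($I{\left(M \right)} = 0 + M 4 = 0 + 4 M = 4 M$)
$15 \left(C{\left(G{\left(W \right)} \right)} + I{\left(-4 \right)}\right) = 15 \left(0 + 4 \left(-4\right)\right) = 15 \left(0 - 16\right) = 15 \left(-16\right) = -240$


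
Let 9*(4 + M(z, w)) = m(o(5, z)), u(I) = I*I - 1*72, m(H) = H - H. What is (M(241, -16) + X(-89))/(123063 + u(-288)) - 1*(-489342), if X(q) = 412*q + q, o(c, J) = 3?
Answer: 100772608009/205935 ≈ 4.8934e+5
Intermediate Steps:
m(H) = 0
u(I) = -72 + I**2 (u(I) = I**2 - 72 = -72 + I**2)
M(z, w) = -4 (M(z, w) = -4 + (1/9)*0 = -4 + 0 = -4)
X(q) = 413*q
(M(241, -16) + X(-89))/(123063 + u(-288)) - 1*(-489342) = (-4 + 413*(-89))/(123063 + (-72 + (-288)**2)) - 1*(-489342) = (-4 - 36757)/(123063 + (-72 + 82944)) + 489342 = -36761/(123063 + 82872) + 489342 = -36761/205935 + 489342 = 100772608009/205935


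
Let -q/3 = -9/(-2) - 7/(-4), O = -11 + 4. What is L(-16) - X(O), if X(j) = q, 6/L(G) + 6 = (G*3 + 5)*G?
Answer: 25587/1364 ≈ 18.759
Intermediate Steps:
O = -7
L(G) = 6/(-6 + G*(5 + 3*G)) (L(G) = 6/(-6 + (G*3 + 5)*G) = 6/(-6 + (3*G + 5)*G) = 6/(-6 + (5 + 3*G)*G) = 6/(-6 + G*(5 + 3*G)))
q = -75/4 (q = -3*(-9/(-2) - 7/(-4)) = -3*(-9*(-1/2) - 7*(-1/4)) = -3*(9/2 + 7/4) = -3*25/4 = -75/4 ≈ -18.750)
X(j) = -75/4
L(-16) - X(O) = 6/(-6 + 3*(-16)**2 + 5*(-16)) - 1*(-75/4) = 6/(-6 + 3*256 - 80) + 75/4 = 6/(-6 + 768 - 80) + 75/4 = 6/682 + 75/4 = 6*(1/682) + 75/4 = 3/341 + 75/4 = 25587/1364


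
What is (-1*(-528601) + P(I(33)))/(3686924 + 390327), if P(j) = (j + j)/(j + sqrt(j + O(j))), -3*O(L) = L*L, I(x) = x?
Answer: 22729909/175321793 - 2*I*sqrt(330)/175321793 ≈ 0.12965 - 2.0723e-7*I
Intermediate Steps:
O(L) = -L**2/3 (O(L) = -L*L/3 = -L**2/3)
P(j) = 2*j/(j + sqrt(j - j**2/3)) (P(j) = (j + j)/(j + sqrt(j - j**2/3)) = (2*j)/(j + sqrt(j - j**2/3)) = 2*j/(j + sqrt(j - j**2/3)))
(-1*(-528601) + P(I(33)))/(3686924 + 390327) = (-1*(-528601) + 6*33/(3*33 + sqrt(3)*sqrt(33*(3 - 1*33))))/(3686924 + 390327) = (528601 + 6*33/(99 + sqrt(3)*sqrt(33*(3 - 33))))/4077251 = (528601 + 6*33/(99 + sqrt(3)*sqrt(33*(-30))))*(1/4077251) = (528601 + 6*33/(99 + sqrt(3)*sqrt(-990)))*(1/4077251) = (528601 + 6*33/(99 + sqrt(3)*(3*I*sqrt(110))))*(1/4077251) = (528601 + 6*33/(99 + 3*I*sqrt(330)))*(1/4077251) = (528601 + 198/(99 + 3*I*sqrt(330)))*(1/4077251) = 528601/4077251 + 198/(4077251*(99 + 3*I*sqrt(330)))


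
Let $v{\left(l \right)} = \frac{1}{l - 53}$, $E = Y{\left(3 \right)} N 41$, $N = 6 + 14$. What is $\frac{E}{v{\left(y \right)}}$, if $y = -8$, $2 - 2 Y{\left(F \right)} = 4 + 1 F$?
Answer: $125050$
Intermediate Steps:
$Y{\left(F \right)} = -1 - \frac{F}{2}$ ($Y{\left(F \right)} = 1 - \frac{4 + 1 F}{2} = 1 - \frac{4 + F}{2} = 1 - \left(2 + \frac{F}{2}\right) = -1 - \frac{F}{2}$)
$N = 20$
$E = -2050$ ($E = \left(-1 - \frac{3}{2}\right) 20 \cdot 41 = \left(- \frac{5}{2}\right) 20 \cdot 41 = \left(-50\right) 41 = -2050$)
$v{\left(l \right)} = \frac{1}{-53 + l}$
$\frac{E}{v{\left(y \right)}} = - \frac{2050}{\frac{1}{-53 - 8}} = - \frac{2050}{\frac{1}{-61}} = - \frac{2050}{- \frac{1}{61}} = \left(-2050\right) \left(-61\right) = 125050$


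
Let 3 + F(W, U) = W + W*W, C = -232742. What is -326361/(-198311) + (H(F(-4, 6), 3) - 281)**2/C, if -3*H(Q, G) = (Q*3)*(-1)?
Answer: 30643035419/23077649381 ≈ 1.3278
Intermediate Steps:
F(W, U) = -3 + W + W**2 (F(W, U) = -3 + (W + W*W) = -3 + (W + W**2) = -3 + W + W**2)
H(Q, G) = Q (H(Q, G) = -Q*3*(-1)/3 = -3*Q*(-1)/3 = -(-1)*Q = Q)
-326361/(-198311) + (H(F(-4, 6), 3) - 281)**2/C = -326361/(-198311) + ((-3 - 4 + (-4)**2) - 281)**2/(-232742) = -326361*(-1/198311) + ((-3 - 4 + 16) - 281)**2*(-1/232742) = 326361/198311 + (9 - 281)**2*(-1/232742) = 326361/198311 + (-272)**2*(-1/232742) = 326361/198311 + 73984*(-1/232742) = 326361/198311 - 36992/116371 = 30643035419/23077649381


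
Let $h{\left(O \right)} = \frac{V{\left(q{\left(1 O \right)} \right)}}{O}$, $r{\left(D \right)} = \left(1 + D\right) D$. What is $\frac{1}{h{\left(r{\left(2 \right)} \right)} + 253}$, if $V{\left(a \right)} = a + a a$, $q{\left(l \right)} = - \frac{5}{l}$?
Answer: $\frac{216}{54643} \approx 0.0039529$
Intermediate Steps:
$V{\left(a \right)} = a + a^{2}$
$r{\left(D \right)} = D \left(1 + D\right)$
$h{\left(O \right)} = - \frac{5 \left(1 - \frac{5}{O}\right)}{O^{2}}$ ($h{\left(O \right)} = \frac{- \frac{5}{1 O} \left(1 - \frac{5}{1 O}\right)}{O} = \frac{- \frac{5}{O} \left(1 - \frac{5}{O}\right)}{O} = \frac{\left(-5\right) \frac{1}{O} \left(1 - \frac{5}{O}\right)}{O} = - \frac{5 \left(1 - \frac{5}{O}\right)}{O^{2}}$)
$\frac{1}{h{\left(r{\left(2 \right)} \right)} + 253} = \frac{1}{\frac{5 \left(5 - 2 \left(1 + 2\right)\right)}{8 \left(1 + 2\right)^{3}} + 253} = \frac{1}{\frac{5 \left(5 - 2 \cdot 3\right)}{216} + 253} = \frac{1}{\frac{5 \left(5 - 6\right)}{216} + 253} = \frac{1}{5 \cdot \frac{1}{216} \left(5 - 6\right) + 253} = \frac{1}{5 \cdot \frac{1}{216} \left(-1\right) + 253} = \frac{1}{- \frac{5}{216} + 253} = \frac{1}{\frac{54643}{216}} = \frac{216}{54643}$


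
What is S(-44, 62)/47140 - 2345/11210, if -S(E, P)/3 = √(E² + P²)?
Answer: -469/2242 - 51*√5/23570 ≈ -0.21403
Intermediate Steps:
S(E, P) = -3*√(E² + P²)
S(-44, 62)/47140 - 2345/11210 = -3*√((-44)² + 62²)/47140 - 2345/11210 = -3*√(1936 + 3844)*(1/47140) - 2345*1/11210 = -102*√5*(1/47140) - 469/2242 = -51*√5/23570 - 469/2242 = -469/2242 - 51*√5/23570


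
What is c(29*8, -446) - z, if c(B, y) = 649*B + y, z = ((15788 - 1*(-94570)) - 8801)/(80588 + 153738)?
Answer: 35177386215/234326 ≈ 1.5012e+5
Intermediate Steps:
z = 101557/234326 (z = ((15788 + 94570) - 8801)/234326 = (110358 - 8801)*(1/234326) = 101557*(1/234326) = 101557/234326 ≈ 0.43340)
c(B, y) = y + 649*B
c(29*8, -446) - z = (-446 + 649*(29*8)) - 1*101557/234326 = (-446 + 649*232) - 101557/234326 = (-446 + 150568) - 101557/234326 = 150122 - 101557/234326 = 35177386215/234326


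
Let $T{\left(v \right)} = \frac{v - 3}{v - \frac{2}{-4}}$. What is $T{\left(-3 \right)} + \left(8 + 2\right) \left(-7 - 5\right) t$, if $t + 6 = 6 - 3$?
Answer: $\frac{1812}{5} \approx 362.4$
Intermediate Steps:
$T{\left(v \right)} = \frac{-3 + v}{\frac{1}{2} + v}$ ($T{\left(v \right)} = \frac{-3 + v}{v - - \frac{1}{2}} = \frac{-3 + v}{v + \frac{1}{2}} = \frac{-3 + v}{\frac{1}{2} + v}$)
$t = -3$ ($t = -6 + \left(6 - 3\right) = -6 + 3 = -3$)
$T{\left(-3 \right)} + \left(8 + 2\right) \left(-7 - 5\right) t = \frac{2 \left(-3 - 3\right)}{1 + 2 \left(-3\right)} + \left(8 + 2\right) \left(-7 - 5\right) \left(-3\right) = 2 \frac{1}{1 - 6} \left(-6\right) + 10 \left(-12\right) \left(-3\right) = 2 \frac{1}{-5} \left(-6\right) - -360 = 2 \left(- \frac{1}{5}\right) \left(-6\right) + 360 = \frac{12}{5} + 360 = \frac{1812}{5}$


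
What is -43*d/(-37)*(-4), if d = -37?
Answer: 172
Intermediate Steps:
-43*d/(-37)*(-4) = -(-1591)/(-37)*(-4) = -(-1591)*(-1)/37*(-4) = -43*1*(-4) = -43*(-4) = 172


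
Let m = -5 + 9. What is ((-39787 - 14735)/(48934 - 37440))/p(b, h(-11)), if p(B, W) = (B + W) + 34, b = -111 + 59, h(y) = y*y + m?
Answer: -27261/614929 ≈ -0.044332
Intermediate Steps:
m = 4
h(y) = 4 + y² (h(y) = y*y + 4 = y² + 4 = 4 + y²)
b = -52
p(B, W) = 34 + B + W
((-39787 - 14735)/(48934 - 37440))/p(b, h(-11)) = ((-39787 - 14735)/(48934 - 37440))/(34 - 52 + (4 + (-11)²)) = (-54522/11494)/(34 - 52 + (4 + 121)) = (-54522*1/11494)/(34 - 52 + 125) = -27261/5747/107 = -27261/5747*1/107 = -27261/614929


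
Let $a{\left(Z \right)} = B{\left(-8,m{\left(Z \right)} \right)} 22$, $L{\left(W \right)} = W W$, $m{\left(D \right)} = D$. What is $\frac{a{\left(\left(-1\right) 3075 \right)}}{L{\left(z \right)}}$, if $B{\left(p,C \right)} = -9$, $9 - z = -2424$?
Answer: $- \frac{22}{657721} \approx -3.3449 \cdot 10^{-5}$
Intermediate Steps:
$z = 2433$ ($z = 9 - -2424 = 9 + 2424 = 2433$)
$L{\left(W \right)} = W^{2}$
$a{\left(Z \right)} = -198$ ($a{\left(Z \right)} = \left(-9\right) 22 = -198$)
$\frac{a{\left(\left(-1\right) 3075 \right)}}{L{\left(z \right)}} = - \frac{198}{2433^{2}} = - \frac{198}{5919489} = \left(-198\right) \frac{1}{5919489} = - \frac{22}{657721}$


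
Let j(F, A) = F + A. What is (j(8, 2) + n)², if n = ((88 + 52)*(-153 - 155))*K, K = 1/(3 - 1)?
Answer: 464402500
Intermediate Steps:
j(F, A) = A + F
K = ½ (K = 1/2 = ½ ≈ 0.50000)
n = -21560 (n = ((88 + 52)*(-153 - 155))*(½) = (140*(-308))*(½) = -43120*½ = -21560)
(j(8, 2) + n)² = ((2 + 8) - 21560)² = (10 - 21560)² = (-21550)² = 464402500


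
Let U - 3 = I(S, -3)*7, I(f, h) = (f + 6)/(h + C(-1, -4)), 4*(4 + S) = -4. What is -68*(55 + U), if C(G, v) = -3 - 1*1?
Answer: -3876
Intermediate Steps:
S = -5 (S = -4 + (¼)*(-4) = -4 - 1 = -5)
C(G, v) = -4 (C(G, v) = -3 - 1 = -4)
I(f, h) = (6 + f)/(-4 + h) (I(f, h) = (f + 6)/(h - 4) = (6 + f)/(-4 + h))
U = 2 (U = 3 + ((6 - 5)/(-4 - 3))*7 = 3 + (1/(-7))*7 = 3 - ⅐*1*7 = 3 - ⅐*7 = 3 - 1 = 2)
-68*(55 + U) = -68*(55 + 2) = -68*57 = -3876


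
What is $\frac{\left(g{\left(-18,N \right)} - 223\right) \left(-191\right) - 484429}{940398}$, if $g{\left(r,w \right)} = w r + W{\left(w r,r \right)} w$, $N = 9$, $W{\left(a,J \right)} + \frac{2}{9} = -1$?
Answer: $- \frac{408793}{940398} \approx -0.4347$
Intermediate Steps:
$W{\left(a,J \right)} = - \frac{11}{9}$ ($W{\left(a,J \right)} = - \frac{2}{9} - 1 = - \frac{11}{9}$)
$g{\left(r,w \right)} = - \frac{11 w}{9} + r w$ ($g{\left(r,w \right)} = w r - \frac{11 w}{9} = r w - \frac{11 w}{9} = - \frac{11 w}{9} + r w$)
$\frac{\left(g{\left(-18,N \right)} - 223\right) \left(-191\right) - 484429}{940398} = \frac{\left(\frac{1}{9} \cdot 9 \left(-11 + 9 \left(-18\right)\right) - 223\right) \left(-191\right) - 484429}{940398} = \left(\left(\frac{1}{9} \cdot 9 \left(-11 - 162\right) - 223\right) \left(-191\right) - 484429\right) \frac{1}{940398} = \left(\left(\frac{1}{9} \cdot 9 \left(-173\right) - 223\right) \left(-191\right) - 484429\right) \frac{1}{940398} = \left(\left(-173 - 223\right) \left(-191\right) - 484429\right) \frac{1}{940398} = \left(\left(-396\right) \left(-191\right) - 484429\right) \frac{1}{940398} = \left(75636 - 484429\right) \frac{1}{940398} = \left(-408793\right) \frac{1}{940398} = - \frac{408793}{940398}$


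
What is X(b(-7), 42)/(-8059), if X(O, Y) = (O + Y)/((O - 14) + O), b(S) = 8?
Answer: -25/8059 ≈ -0.0031021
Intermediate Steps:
X(O, Y) = (O + Y)/(-14 + 2*O) (X(O, Y) = (O + Y)/((-14 + O) + O) = (O + Y)/(-14 + 2*O))
X(b(-7), 42)/(-8059) = ((8 + 42)/(2*(-7 + 8)))/(-8059) = ((1/2)*50/1)*(-1/8059) = ((1/2)*1*50)*(-1/8059) = 25*(-1/8059) = -25/8059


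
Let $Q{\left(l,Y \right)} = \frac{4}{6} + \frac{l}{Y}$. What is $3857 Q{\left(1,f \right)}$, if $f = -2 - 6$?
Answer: $\frac{50141}{24} \approx 2089.2$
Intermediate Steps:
$f = -8$ ($f = -2 - 6 = -8$)
$Q{\left(l,Y \right)} = \frac{2}{3} + \frac{l}{Y}$ ($Q{\left(l,Y \right)} = 4 \cdot \frac{1}{6} + \frac{l}{Y} = \frac{2}{3} + \frac{l}{Y}$)
$3857 Q{\left(1,f \right)} = 3857 \left(\frac{2}{3} + 1 \frac{1}{-8}\right) = 3857 \left(\frac{2}{3} + 1 \left(- \frac{1}{8}\right)\right) = 3857 \left(\frac{2}{3} - \frac{1}{8}\right) = 3857 \cdot \frac{13}{24} = \frac{50141}{24}$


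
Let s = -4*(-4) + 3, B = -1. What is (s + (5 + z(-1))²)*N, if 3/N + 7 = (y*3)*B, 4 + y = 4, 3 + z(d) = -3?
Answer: -60/7 ≈ -8.5714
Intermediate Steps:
z(d) = -6 (z(d) = -3 - 3 = -6)
y = 0 (y = -4 + 4 = 0)
s = 19 (s = 16 + 3 = 19)
N = -3/7 (N = 3/(-7 + (0*3)*(-1)) = 3/(-7 + 0*(-1)) = 3/(-7 + 0) = 3/(-7) = 3*(-⅐) = -3/7 ≈ -0.42857)
(s + (5 + z(-1))²)*N = (19 + (5 - 6)²)*(-3/7) = (19 + (-1)²)*(-3/7) = (19 + 1)*(-3/7) = 20*(-3/7) = -60/7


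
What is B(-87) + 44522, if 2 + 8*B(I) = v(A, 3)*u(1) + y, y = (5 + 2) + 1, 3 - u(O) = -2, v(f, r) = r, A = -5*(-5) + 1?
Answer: 356197/8 ≈ 44525.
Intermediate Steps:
A = 26 (A = 25 + 1 = 26)
u(O) = 5 (u(O) = 3 - 1*(-2) = 3 + 2 = 5)
y = 8 (y = 7 + 1 = 8)
B(I) = 21/8 (B(I) = -¼ + (3*5 + 8)/8 = -¼ + (15 + 8)/8 = -¼ + (⅛)*23 = -¼ + 23/8 = 21/8)
B(-87) + 44522 = 21/8 + 44522 = 356197/8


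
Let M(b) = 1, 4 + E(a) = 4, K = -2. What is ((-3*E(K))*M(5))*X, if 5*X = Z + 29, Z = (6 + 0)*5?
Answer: 0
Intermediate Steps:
E(a) = 0 (E(a) = -4 + 4 = 0)
Z = 30 (Z = 6*5 = 30)
X = 59/5 (X = (30 + 29)/5 = (1/5)*59 = 59/5 ≈ 11.800)
((-3*E(K))*M(5))*X = (-3*0*1)*(59/5) = (0*1)*(59/5) = 0*(59/5) = 0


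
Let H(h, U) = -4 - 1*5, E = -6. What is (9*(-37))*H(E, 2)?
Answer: 2997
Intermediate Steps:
H(h, U) = -9 (H(h, U) = -4 - 5 = -9)
(9*(-37))*H(E, 2) = (9*(-37))*(-9) = -333*(-9) = 2997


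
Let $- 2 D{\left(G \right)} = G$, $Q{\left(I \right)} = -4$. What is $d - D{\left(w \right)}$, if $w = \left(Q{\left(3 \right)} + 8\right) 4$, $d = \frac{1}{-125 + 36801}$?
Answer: $\frac{293409}{36676} \approx 8.0$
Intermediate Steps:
$d = \frac{1}{36676} \approx 2.7266 \cdot 10^{-5}$
$w = 16$ ($w = \left(-4 + 8\right) 4 = 4 \cdot 4 = 16$)
$D{\left(G \right)} = - \frac{G}{2}$
$d - D{\left(w \right)} = \frac{1}{36676} - \left(- \frac{1}{2}\right) 16 = \frac{1}{36676} - -8 = \frac{1}{36676} + 8 = \frac{293409}{36676}$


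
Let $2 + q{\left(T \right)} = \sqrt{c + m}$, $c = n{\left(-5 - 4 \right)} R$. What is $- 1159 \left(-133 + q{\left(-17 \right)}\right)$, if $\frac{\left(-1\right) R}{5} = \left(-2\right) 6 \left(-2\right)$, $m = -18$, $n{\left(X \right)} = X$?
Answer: $156465 - 3477 \sqrt{118} \approx 1.187 \cdot 10^{5}$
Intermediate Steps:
$R = -120$ ($R = - 5 \left(-2\right) 6 \left(-2\right) = - 5 \left(\left(-12\right) \left(-2\right)\right) = \left(-5\right) 24 = -120$)
$c = 1080$ ($c = \left(-5 - 4\right) \left(-120\right) = \left(-9\right) \left(-120\right) = 1080$)
$q{\left(T \right)} = -2 + 3 \sqrt{118}$ ($q{\left(T \right)} = -2 + \sqrt{1080 - 18} = -2 + \sqrt{1062} = -2 + 3 \sqrt{118}$)
$- 1159 \left(-133 + q{\left(-17 \right)}\right) = - 1159 \left(-133 - \left(2 - 3 \sqrt{118}\right)\right) = - 1159 \left(-135 + 3 \sqrt{118}\right) = 156465 - 3477 \sqrt{118}$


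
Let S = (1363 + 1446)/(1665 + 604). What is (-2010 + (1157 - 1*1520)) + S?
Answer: -5381528/2269 ≈ -2371.8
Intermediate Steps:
S = 2809/2269 ≈ 1.2380
(-2010 + (1157 - 1*1520)) + S = (-2010 + (1157 - 1*1520)) + 2809/2269 = (-2010 + (1157 - 1520)) + 2809/2269 = (-2010 - 363) + 2809/2269 = -2373 + 2809/2269 = -5381528/2269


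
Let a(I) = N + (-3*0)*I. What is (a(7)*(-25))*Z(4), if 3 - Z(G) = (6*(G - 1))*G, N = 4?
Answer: 6900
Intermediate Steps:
a(I) = 4 (a(I) = 4 + (-3*0)*I = 4 + 0*I = 4 + 0 = 4)
Z(G) = 3 - G*(-6 + 6*G) (Z(G) = 3 - 6*(G - 1)*G = 3 - 6*(-1 + G)*G = 3 - (-6 + 6*G)*G = 3 - G*(-6 + 6*G))
(a(7)*(-25))*Z(4) = (4*(-25))*(3 - 6*4² + 6*4) = -100*(3 - 6*16 + 24) = -100*(3 - 96 + 24) = -100*(-69) = 6900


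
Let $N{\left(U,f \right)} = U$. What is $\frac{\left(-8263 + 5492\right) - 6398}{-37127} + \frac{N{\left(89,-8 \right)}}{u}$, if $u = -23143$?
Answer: $\frac{208893864}{859230161} \approx 0.24312$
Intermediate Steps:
$\frac{\left(-8263 + 5492\right) - 6398}{-37127} + \frac{N{\left(89,-8 \right)}}{u} = \frac{\left(-8263 + 5492\right) - 6398}{-37127} + \frac{89}{-23143} = \left(-2771 - 6398\right) \left(- \frac{1}{37127}\right) + 89 \left(- \frac{1}{23143}\right) = \left(-9169\right) \left(- \frac{1}{37127}\right) - \frac{89}{23143} = \frac{9169}{37127} - \frac{89}{23143} = \frac{208893864}{859230161}$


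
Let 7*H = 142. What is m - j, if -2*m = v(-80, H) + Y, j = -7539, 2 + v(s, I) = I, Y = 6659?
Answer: 58805/14 ≈ 4200.4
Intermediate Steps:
H = 142/7 (H = (⅐)*142 = 142/7 ≈ 20.286)
v(s, I) = -2 + I
m = -46741/14 (m = -((-2 + 142/7) + 6659)/2 = -(128/7 + 6659)/2 = -½*46741/7 = -46741/14 ≈ -3338.6)
m - j = -46741/14 - 1*(-7539) = -46741/14 + 7539 = 58805/14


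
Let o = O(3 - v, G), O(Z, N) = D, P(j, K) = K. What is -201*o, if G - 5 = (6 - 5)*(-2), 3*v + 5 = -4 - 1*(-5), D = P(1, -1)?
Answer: 201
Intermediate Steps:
D = -1
v = -4/3 (v = -5/3 + (-4 - 1*(-5))/3 = -5/3 + (-4 + 5)/3 = -5/3 + (1/3)*1 = -5/3 + 1/3 = -4/3 ≈ -1.3333)
G = 3 (G = 5 + (6 - 5)*(-2) = 5 + 1*(-2) = 5 - 2 = 3)
O(Z, N) = -1
o = -1
-201*o = -201*(-1) = 201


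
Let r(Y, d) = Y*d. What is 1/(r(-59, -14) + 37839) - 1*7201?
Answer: -278426664/38665 ≈ -7201.0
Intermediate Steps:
1/(r(-59, -14) + 37839) - 1*7201 = 1/(-59*(-14) + 37839) - 1*7201 = 1/(826 + 37839) - 7201 = 1/38665 - 7201 = -278426664/38665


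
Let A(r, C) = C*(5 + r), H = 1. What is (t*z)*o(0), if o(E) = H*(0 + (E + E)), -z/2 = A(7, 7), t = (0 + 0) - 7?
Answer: 0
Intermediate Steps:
t = -7 (t = 0 - 7 = -7)
z = -168 (z = -14*(5 + 7) = -14*12 = -2*84 = -168)
o(E) = 2*E (o(E) = 1*(0 + (E + E)) = 1*(0 + 2*E) = 1*(2*E) = 2*E)
(t*z)*o(0) = (-7*(-168))*(2*0) = 1176*0 = 0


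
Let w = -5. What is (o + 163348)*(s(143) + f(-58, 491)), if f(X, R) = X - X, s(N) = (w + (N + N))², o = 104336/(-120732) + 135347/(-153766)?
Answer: 59861079450551214139/4641119178 ≈ 1.2898e+10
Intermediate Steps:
o = -8096010845/4641119178 (o = 104336*(-1/120732) + 135347*(-1/153766) = -26084/30183 - 135347/153766 = -8096010845/4641119178 ≈ -1.7444)
s(N) = (-5 + 2*N)² (s(N) = (-5 + (N + N))² = (-5 + 2*N)²)
f(X, R) = 0
(o + 163348)*(s(143) + f(-58, 491)) = (-8096010845/4641119178 + 163348)*((-5 + 2*143)² + 0) = 758109439477099*((-5 + 286)² + 0)/4641119178 = 758109439477099*(281² + 0)/4641119178 = 758109439477099*(78961 + 0)/4641119178 = (758109439477099/4641119178)*78961 = 59861079450551214139/4641119178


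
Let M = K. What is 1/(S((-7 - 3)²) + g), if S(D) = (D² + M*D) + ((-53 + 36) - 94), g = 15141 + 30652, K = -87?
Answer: 1/46982 ≈ 2.1285e-5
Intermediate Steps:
g = 45793
M = -87
S(D) = -111 + D² - 87*D (S(D) = (D² - 87*D) + ((-53 + 36) - 94) = (D² - 87*D) + (-17 - 94) = (D² - 87*D) - 111 = -111 + D² - 87*D)
1/(S((-7 - 3)²) + g) = 1/((-111 + ((-7 - 3)²)² - 87*(-7 - 3)²) + 45793) = 1/((-111 + ((-10)²)² - 87*(-10)²) + 45793) = 1/((-111 + 100² - 87*100) + 45793) = 1/((-111 + 10000 - 8700) + 45793) = 1/(1189 + 45793) = 1/46982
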